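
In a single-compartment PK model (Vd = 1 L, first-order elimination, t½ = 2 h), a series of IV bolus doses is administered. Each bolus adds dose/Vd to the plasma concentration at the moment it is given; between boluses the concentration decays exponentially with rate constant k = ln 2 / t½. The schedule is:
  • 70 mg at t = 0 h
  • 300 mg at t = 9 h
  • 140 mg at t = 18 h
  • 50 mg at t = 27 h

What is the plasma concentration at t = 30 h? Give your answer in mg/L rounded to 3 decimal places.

20.074 mg/L

k = ln 2 / 2 = 0.34657 per h
Dose 1 (70 mg at t=0 h): 70·exp(−0.34657·30) = 0.002 mg/L
Dose 2 (300 mg at t=9 h): 300·exp(−0.34657·21) = 0.207 mg/L
Dose 3 (140 mg at t=18 h): 140·exp(−0.34657·12) = 2.188 mg/L
Dose 4 (50 mg at t=27 h): 50·exp(−0.34657·3) = 17.678 mg/L
C(30) = 0.002 + 0.207 + 2.188 + 17.678 = 20.074 mg/L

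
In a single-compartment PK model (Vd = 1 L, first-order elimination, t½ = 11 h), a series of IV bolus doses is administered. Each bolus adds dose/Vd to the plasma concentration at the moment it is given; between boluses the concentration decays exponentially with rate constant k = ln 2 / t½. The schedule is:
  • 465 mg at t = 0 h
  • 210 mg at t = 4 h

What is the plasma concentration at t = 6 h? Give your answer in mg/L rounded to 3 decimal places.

503.741 mg/L

k = ln 2 / 11 = 0.06301 per h
Dose 1 (465 mg at t=0 h): 465·exp(−0.06301·6) = 318.607 mg/L
Dose 2 (210 mg at t=4 h): 210·exp(−0.06301·2) = 185.134 mg/L
C(6) = 318.607 + 185.134 = 503.741 mg/L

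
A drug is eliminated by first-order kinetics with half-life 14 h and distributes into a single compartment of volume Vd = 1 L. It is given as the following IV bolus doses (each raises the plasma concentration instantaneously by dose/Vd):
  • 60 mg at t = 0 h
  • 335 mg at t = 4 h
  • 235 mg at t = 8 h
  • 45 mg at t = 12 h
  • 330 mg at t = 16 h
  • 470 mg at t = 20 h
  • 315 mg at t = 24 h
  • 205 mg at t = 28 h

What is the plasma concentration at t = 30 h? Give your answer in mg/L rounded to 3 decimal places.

k = ln 2 / 14 = 0.04951 per h
Dose 1 (60 mg at t=0 h): 60·exp(−0.04951·30) = 13.586 mg/L
Dose 2 (335 mg at t=4 h): 335·exp(−0.04951·26) = 92.467 mg/L
Dose 3 (235 mg at t=8 h): 235·exp(−0.04951·22) = 79.072 mg/L
Dose 4 (45 mg at t=12 h): 45·exp(−0.04951·18) = 18.458 mg/L
Dose 5 (330 mg at t=16 h): 330·exp(−0.04951·14) = 165.000 mg/L
Dose 6 (470 mg at t=20 h): 470·exp(−0.04951·10) = 286.468 mg/L
Dose 7 (315 mg at t=24 h): 315·exp(−0.04951·6) = 234.044 mg/L
Dose 8 (205 mg at t=28 h): 205·exp(−0.04951·2) = 185.673 mg/L
C(30) = 13.586 + 92.467 + 79.072 + 18.458 + 165.000 + 286.468 + 234.044 + 185.673 = 1074.768 mg/L

1074.768 mg/L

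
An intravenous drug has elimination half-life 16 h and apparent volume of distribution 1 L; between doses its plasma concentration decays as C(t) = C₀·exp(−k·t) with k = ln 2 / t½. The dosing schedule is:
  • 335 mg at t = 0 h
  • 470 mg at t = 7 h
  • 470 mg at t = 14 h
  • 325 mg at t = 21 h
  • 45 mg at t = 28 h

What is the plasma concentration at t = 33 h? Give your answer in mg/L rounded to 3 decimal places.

668.420 mg/L

k = ln 2 / 16 = 0.04332 per h
Dose 1 (335 mg at t=0 h): 335·exp(−0.04332·33) = 80.199 mg/L
Dose 2 (470 mg at t=7 h): 470·exp(−0.04332·26) = 152.379 mg/L
Dose 3 (470 mg at t=14 h): 470·exp(−0.04332·19) = 206.360 mg/L
Dose 4 (325 mg at t=21 h): 325·exp(−0.04332·12) = 193.246 mg/L
Dose 5 (45 mg at t=28 h): 45·exp(−0.04332·5) = 36.236 mg/L
C(33) = 80.199 + 152.379 + 206.360 + 193.246 + 36.236 = 668.420 mg/L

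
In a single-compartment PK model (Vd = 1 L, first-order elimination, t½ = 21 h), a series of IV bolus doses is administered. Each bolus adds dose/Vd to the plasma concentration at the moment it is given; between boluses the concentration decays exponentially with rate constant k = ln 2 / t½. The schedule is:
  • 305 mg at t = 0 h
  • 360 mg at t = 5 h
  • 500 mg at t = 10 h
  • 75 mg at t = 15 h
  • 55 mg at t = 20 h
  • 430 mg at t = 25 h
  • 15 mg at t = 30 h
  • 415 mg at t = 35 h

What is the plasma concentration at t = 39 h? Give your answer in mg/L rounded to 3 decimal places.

1102.408 mg/L

k = ln 2 / 21 = 0.03301 per h
Dose 1 (305 mg at t=0 h): 305·exp(−0.03301·39) = 84.187 mg/L
Dose 2 (360 mg at t=5 h): 360·exp(−0.03301·34) = 117.198 mg/L
Dose 3 (500 mg at t=10 h): 500·exp(−0.03301·29) = 191.983 mg/L
Dose 4 (75 mg at t=15 h): 75·exp(−0.03301·24) = 33.965 mg/L
Dose 5 (55 mg at t=20 h): 55·exp(−0.03301·19) = 29.377 mg/L
Dose 6 (430 mg at t=25 h): 430·exp(−0.03301·14) = 270.883 mg/L
Dose 7 (15 mg at t=30 h): 15·exp(−0.03301·9) = 11.145 mg/L
Dose 8 (415 mg at t=35 h): 415·exp(−0.03301·4) = 363.671 mg/L
C(39) = 84.187 + 117.198 + 191.983 + 33.965 + 29.377 + 270.883 + 11.145 + 363.671 = 1102.408 mg/L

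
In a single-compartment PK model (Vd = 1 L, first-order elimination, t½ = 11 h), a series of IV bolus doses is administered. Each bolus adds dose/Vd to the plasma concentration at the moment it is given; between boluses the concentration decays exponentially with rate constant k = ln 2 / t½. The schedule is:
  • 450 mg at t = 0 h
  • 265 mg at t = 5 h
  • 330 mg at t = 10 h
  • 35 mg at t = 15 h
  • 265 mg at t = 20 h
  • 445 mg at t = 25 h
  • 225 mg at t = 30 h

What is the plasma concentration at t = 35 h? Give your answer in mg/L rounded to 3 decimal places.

k = ln 2 / 11 = 0.06301 per h
Dose 1 (450 mg at t=0 h): 450·exp(−0.06301·35) = 49.590 mg/L
Dose 2 (265 mg at t=5 h): 265·exp(−0.06301·30) = 40.018 mg/L
Dose 3 (330 mg at t=10 h): 330·exp(−0.06301·25) = 68.290 mg/L
Dose 4 (35 mg at t=15 h): 35·exp(−0.06301·20) = 9.925 mg/L
Dose 5 (265 mg at t=20 h): 265·exp(−0.06301·15) = 102.979 mg/L
Dose 6 (445 mg at t=25 h): 445·exp(−0.06301·10) = 236.972 mg/L
Dose 7 (225 mg at t=30 h): 225·exp(−0.06301·5) = 164.192 mg/L
C(35) = 49.590 + 40.018 + 68.290 + 9.925 + 102.979 + 236.972 + 164.192 = 671.965 mg/L

671.965 mg/L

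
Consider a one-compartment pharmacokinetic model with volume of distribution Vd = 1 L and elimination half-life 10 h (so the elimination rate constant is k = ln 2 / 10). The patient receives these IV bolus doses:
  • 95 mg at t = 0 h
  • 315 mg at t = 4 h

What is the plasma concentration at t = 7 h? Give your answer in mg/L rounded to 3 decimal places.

314.339 mg/L

k = ln 2 / 10 = 0.06931 per h
Dose 1 (95 mg at t=0 h): 95·exp(−0.06931·7) = 58.479 mg/L
Dose 2 (315 mg at t=4 h): 315·exp(−0.06931·3) = 255.860 mg/L
C(7) = 58.479 + 255.860 = 314.339 mg/L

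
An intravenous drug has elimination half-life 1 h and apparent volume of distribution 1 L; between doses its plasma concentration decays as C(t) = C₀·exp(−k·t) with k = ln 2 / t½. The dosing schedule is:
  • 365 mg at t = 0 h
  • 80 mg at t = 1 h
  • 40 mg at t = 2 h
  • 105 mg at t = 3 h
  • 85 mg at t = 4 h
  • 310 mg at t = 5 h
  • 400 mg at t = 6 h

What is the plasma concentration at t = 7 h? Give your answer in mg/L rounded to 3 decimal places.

300.039 mg/L

k = ln 2 / 1 = 0.69315 per h
Dose 1 (365 mg at t=0 h): 365·exp(−0.69315·7) = 2.852 mg/L
Dose 2 (80 mg at t=1 h): 80·exp(−0.69315·6) = 1.250 mg/L
Dose 3 (40 mg at t=2 h): 40·exp(−0.69315·5) = 1.250 mg/L
Dose 4 (105 mg at t=3 h): 105·exp(−0.69315·4) = 6.562 mg/L
Dose 5 (85 mg at t=4 h): 85·exp(−0.69315·3) = 10.625 mg/L
Dose 6 (310 mg at t=5 h): 310·exp(−0.69315·2) = 77.500 mg/L
Dose 7 (400 mg at t=6 h): 400·exp(−0.69315·1) = 200.000 mg/L
C(7) = 2.852 + 1.250 + 1.250 + 6.562 + 10.625 + 77.500 + 200.000 = 300.039 mg/L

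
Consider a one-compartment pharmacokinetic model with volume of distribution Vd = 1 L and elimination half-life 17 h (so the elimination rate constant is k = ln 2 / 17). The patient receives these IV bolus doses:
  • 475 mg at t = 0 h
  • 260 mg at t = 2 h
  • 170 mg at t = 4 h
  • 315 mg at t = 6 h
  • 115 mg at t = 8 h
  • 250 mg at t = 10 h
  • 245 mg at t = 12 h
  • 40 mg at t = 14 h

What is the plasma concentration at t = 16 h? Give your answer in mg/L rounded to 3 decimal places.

1231.781 mg/L

k = ln 2 / 17 = 0.04077 per h
Dose 1 (475 mg at t=0 h): 475·exp(−0.04077·16) = 247.384 mg/L
Dose 2 (260 mg at t=2 h): 260·exp(−0.04077·14) = 146.915 mg/L
Dose 3 (170 mg at t=4 h): 170·exp(−0.04077·12) = 104.221 mg/L
Dose 4 (315 mg at t=6 h): 315·exp(−0.04077·10) = 209.524 mg/L
Dose 5 (115 mg at t=8 h): 115·exp(−0.04077·8) = 82.992 mg/L
Dose 6 (250 mg at t=10 h): 250·exp(−0.04077·6) = 195.747 mg/L
Dose 7 (245 mg at t=12 h): 245·exp(−0.04077·4) = 208.130 mg/L
Dose 8 (40 mg at t=14 h): 40·exp(−0.04077·2) = 36.868 mg/L
C(16) = 247.384 + 146.915 + 104.221 + 209.524 + 82.992 + 195.747 + 208.130 + 36.868 = 1231.781 mg/L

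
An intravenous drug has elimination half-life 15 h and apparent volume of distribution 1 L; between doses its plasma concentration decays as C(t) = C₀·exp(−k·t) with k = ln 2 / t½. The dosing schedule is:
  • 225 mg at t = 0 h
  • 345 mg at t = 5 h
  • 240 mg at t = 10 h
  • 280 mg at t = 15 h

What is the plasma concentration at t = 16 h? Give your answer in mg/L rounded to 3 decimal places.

k = ln 2 / 15 = 0.04621 per h
Dose 1 (225 mg at t=0 h): 225·exp(−0.04621·16) = 107.420 mg/L
Dose 2 (345 mg at t=5 h): 345·exp(−0.04621·11) = 207.522 mg/L
Dose 3 (240 mg at t=10 h): 240·exp(−0.04621·6) = 181.886 mg/L
Dose 4 (280 mg at t=15 h): 280·exp(−0.04621·1) = 267.356 mg/L
C(16) = 107.420 + 207.522 + 181.886 + 267.356 = 764.183 mg/L

764.183 mg/L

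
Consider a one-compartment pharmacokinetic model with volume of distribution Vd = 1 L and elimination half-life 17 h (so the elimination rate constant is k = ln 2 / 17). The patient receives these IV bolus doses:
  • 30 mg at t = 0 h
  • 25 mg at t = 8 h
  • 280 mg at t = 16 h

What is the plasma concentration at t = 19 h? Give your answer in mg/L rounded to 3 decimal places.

k = ln 2 / 17 = 0.04077 per h
Dose 1 (30 mg at t=0 h): 30·exp(−0.04077·19) = 13.825 mg/L
Dose 2 (25 mg at t=8 h): 25·exp(−0.04077·11) = 15.965 mg/L
Dose 3 (280 mg at t=16 h): 280·exp(−0.04077·3) = 247.762 mg/L
C(19) = 13.825 + 15.965 + 247.762 = 277.552 mg/L

277.552 mg/L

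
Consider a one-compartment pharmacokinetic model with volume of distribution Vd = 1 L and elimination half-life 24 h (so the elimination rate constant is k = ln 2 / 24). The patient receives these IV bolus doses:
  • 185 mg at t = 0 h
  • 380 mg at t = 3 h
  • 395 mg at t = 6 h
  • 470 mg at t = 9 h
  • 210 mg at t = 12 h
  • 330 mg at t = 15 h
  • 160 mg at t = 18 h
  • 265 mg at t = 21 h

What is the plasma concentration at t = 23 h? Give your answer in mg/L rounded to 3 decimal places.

1667.293 mg/L

k = ln 2 / 24 = 0.02888 per h
Dose 1 (185 mg at t=0 h): 185·exp(−0.02888·23) = 95.210 mg/L
Dose 2 (380 mg at t=3 h): 380·exp(−0.02888·20) = 213.268 mg/L
Dose 3 (395 mg at t=6 h): 395·exp(−0.02888·17) = 241.751 mg/L
Dose 4 (470 mg at t=9 h): 470·exp(−0.02888·14) = 313.687 mg/L
Dose 5 (210 mg at t=12 h): 210·exp(−0.02888·11) = 152.844 mg/L
Dose 6 (330 mg at t=15 h): 330·exp(−0.02888·8) = 261.921 mg/L
Dose 7 (160 mg at t=18 h): 160·exp(−0.02888·5) = 138.486 mg/L
Dose 8 (265 mg at t=21 h): 265·exp(−0.02888·2) = 250.127 mg/L
C(23) = 95.210 + 213.268 + 241.751 + 313.687 + 152.844 + 261.921 + 138.486 + 250.127 = 1667.293 mg/L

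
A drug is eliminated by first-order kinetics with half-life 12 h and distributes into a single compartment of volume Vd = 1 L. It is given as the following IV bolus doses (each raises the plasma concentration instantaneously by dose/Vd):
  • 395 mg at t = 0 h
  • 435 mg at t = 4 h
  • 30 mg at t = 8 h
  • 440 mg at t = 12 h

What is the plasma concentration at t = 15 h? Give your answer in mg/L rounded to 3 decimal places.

k = ln 2 / 12 = 0.05776 per h
Dose 1 (395 mg at t=0 h): 395·exp(−0.05776·15) = 166.077 mg/L
Dose 2 (435 mg at t=4 h): 435·exp(−0.05776·11) = 230.433 mg/L
Dose 3 (30 mg at t=8 h): 30·exp(−0.05776·7) = 20.023 mg/L
Dose 4 (440 mg at t=12 h): 440·exp(−0.05776·3) = 369.994 mg/L
C(15) = 166.077 + 230.433 + 20.023 + 369.994 = 786.527 mg/L

786.527 mg/L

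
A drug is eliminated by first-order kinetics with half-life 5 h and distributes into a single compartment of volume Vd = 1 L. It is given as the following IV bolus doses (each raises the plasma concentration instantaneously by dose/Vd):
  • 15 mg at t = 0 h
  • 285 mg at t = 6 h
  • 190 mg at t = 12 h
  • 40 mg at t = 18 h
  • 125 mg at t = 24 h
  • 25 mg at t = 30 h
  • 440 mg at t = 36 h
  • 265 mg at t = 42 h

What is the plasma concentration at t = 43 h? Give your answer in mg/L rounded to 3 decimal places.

k = ln 2 / 5 = 0.13863 per h
Dose 1 (15 mg at t=0 h): 15·exp(−0.13863·43) = 0.039 mg/L
Dose 2 (285 mg at t=6 h): 285·exp(−0.13863·37) = 1.687 mg/L
Dose 3 (190 mg at t=12 h): 190·exp(−0.13863·31) = 2.584 mg/L
Dose 4 (40 mg at t=18 h): 40·exp(−0.13863·25) = 1.250 mg/L
Dose 5 (125 mg at t=24 h): 125·exp(−0.13863·19) = 8.974 mg/L
Dose 6 (25 mg at t=30 h): 25·exp(−0.13863·13) = 4.123 mg/L
Dose 7 (440 mg at t=36 h): 440·exp(−0.13863·7) = 166.729 mg/L
Dose 8 (265 mg at t=42 h): 265·exp(−0.13863·1) = 230.696 mg/L
C(43) = 0.039 + 1.687 + 2.584 + 1.250 + 8.974 + 4.123 + 166.729 + 230.696 = 416.083 mg/L

416.083 mg/L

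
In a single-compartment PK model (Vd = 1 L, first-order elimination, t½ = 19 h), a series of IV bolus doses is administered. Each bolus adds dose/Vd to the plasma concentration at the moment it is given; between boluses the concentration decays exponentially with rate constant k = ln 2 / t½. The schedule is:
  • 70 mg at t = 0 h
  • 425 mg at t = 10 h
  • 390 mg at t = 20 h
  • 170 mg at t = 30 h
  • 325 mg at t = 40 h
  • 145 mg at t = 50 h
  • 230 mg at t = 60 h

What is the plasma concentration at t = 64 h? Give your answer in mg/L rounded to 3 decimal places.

614.741 mg/L

k = ln 2 / 19 = 0.03648 per h
Dose 1 (70 mg at t=0 h): 70·exp(−0.03648·64) = 6.778 mg/L
Dose 2 (425 mg at t=10 h): 425·exp(−0.03648·54) = 59.269 mg/L
Dose 3 (390 mg at t=20 h): 390·exp(−0.03648·44) = 78.333 mg/L
Dose 4 (170 mg at t=30 h): 170·exp(−0.03648·34) = 49.177 mg/L
Dose 5 (325 mg at t=40 h): 325·exp(−0.03648·24) = 135.405 mg/L
Dose 6 (145 mg at t=50 h): 145·exp(−0.03648·14) = 87.007 mg/L
Dose 7 (230 mg at t=60 h): 230·exp(−0.03648·4) = 198.771 mg/L
C(64) = 6.778 + 59.269 + 78.333 + 49.177 + 135.405 + 87.007 + 198.771 = 614.741 mg/L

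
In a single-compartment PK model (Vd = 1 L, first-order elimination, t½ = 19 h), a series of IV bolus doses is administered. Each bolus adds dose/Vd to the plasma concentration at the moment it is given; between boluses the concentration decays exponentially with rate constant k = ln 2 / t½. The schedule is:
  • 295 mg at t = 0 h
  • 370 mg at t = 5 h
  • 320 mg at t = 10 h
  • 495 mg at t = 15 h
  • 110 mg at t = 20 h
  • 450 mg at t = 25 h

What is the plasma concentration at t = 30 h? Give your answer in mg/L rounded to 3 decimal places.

1139.372 mg/L

k = ln 2 / 19 = 0.03648 per h
Dose 1 (295 mg at t=0 h): 295·exp(−0.03648·30) = 98.744 mg/L
Dose 2 (370 mg at t=5 h): 370·exp(−0.03648·25) = 148.631 mg/L
Dose 3 (320 mg at t=10 h): 320·exp(−0.03648·20) = 154.268 mg/L
Dose 4 (495 mg at t=15 h): 495·exp(−0.03648·15) = 286.385 mg/L
Dose 5 (110 mg at t=20 h): 110·exp(−0.03648·10) = 76.376 mg/L
Dose 6 (450 mg at t=25 h): 450·exp(−0.03648·5) = 374.968 mg/L
C(30) = 98.744 + 148.631 + 154.268 + 286.385 + 76.376 + 374.968 = 1139.372 mg/L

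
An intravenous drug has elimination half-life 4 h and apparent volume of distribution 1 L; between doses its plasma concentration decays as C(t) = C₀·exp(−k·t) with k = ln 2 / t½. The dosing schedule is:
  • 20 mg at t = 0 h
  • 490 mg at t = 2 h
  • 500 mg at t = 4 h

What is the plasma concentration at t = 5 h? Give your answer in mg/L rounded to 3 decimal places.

720.213 mg/L

k = ln 2 / 4 = 0.17329 per h
Dose 1 (20 mg at t=0 h): 20·exp(−0.17329·5) = 8.409 mg/L
Dose 2 (490 mg at t=2 h): 490·exp(−0.17329·3) = 291.356 mg/L
Dose 3 (500 mg at t=4 h): 500·exp(−0.17329·1) = 420.448 mg/L
C(5) = 8.409 + 291.356 + 420.448 = 720.213 mg/L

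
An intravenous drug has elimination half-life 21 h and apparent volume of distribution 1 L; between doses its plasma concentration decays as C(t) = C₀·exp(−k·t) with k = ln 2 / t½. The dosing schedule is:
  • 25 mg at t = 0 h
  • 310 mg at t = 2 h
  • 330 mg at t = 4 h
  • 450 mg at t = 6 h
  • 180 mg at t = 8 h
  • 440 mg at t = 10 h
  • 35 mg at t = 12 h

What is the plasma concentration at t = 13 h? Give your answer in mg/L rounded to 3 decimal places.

k = ln 2 / 21 = 0.03301 per h
Dose 1 (25 mg at t=0 h): 25·exp(−0.03301·13) = 16.278 mg/L
Dose 2 (310 mg at t=2 h): 310·exp(−0.03301·11) = 215.615 mg/L
Dose 3 (330 mg at t=4 h): 330·exp(−0.03301·9) = 245.189 mg/L
Dose 4 (450 mg at t=6 h): 450·exp(−0.03301·7) = 357.165 mg/L
Dose 5 (180 mg at t=8 h): 180·exp(−0.03301·5) = 152.616 mg/L
Dose 6 (440 mg at t=10 h): 440·exp(−0.03301·3) = 398.518 mg/L
Dose 7 (35 mg at t=12 h): 35·exp(−0.03301·1) = 33.864 mg/L
C(13) = 16.278 + 215.615 + 245.189 + 357.165 + 152.616 + 398.518 + 33.864 = 1419.245 mg/L

1419.245 mg/L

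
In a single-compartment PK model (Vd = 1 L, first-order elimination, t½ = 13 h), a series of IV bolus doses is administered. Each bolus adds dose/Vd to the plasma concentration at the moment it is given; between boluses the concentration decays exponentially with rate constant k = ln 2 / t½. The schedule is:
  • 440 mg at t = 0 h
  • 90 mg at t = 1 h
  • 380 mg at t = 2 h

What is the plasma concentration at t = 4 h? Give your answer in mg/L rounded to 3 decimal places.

k = ln 2 / 13 = 0.05332 per h
Dose 1 (440 mg at t=0 h): 440·exp(−0.05332·4) = 355.491 mg/L
Dose 2 (90 mg at t=1 h): 90·exp(−0.05332·3) = 76.696 mg/L
Dose 3 (380 mg at t=2 h): 380·exp(−0.05332·2) = 341.563 mg/L
C(4) = 355.491 + 76.696 + 341.563 = 773.750 mg/L

773.750 mg/L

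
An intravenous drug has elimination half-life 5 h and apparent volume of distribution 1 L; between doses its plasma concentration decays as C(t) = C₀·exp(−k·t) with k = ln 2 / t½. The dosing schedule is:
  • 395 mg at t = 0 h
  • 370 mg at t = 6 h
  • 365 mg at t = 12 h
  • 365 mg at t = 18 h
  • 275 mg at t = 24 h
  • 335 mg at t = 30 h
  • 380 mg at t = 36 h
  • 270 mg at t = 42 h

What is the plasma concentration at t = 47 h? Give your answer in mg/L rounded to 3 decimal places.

272.023 mg/L

k = ln 2 / 5 = 0.13863 per h
Dose 1 (395 mg at t=0 h): 395·exp(−0.13863·47) = 0.585 mg/L
Dose 2 (370 mg at t=6 h): 370·exp(−0.13863·41) = 1.258 mg/L
Dose 3 (365 mg at t=12 h): 365·exp(−0.13863·35) = 2.852 mg/L
Dose 4 (365 mg at t=18 h): 365·exp(−0.13863·29) = 6.551 mg/L
Dose 5 (275 mg at t=24 h): 275·exp(−0.13863·23) = 11.340 mg/L
Dose 6 (335 mg at t=30 h): 335·exp(−0.13863·17) = 31.735 mg/L
Dose 7 (380 mg at t=36 h): 380·exp(−0.13863·11) = 82.702 mg/L
Dose 8 (270 mg at t=42 h): 270·exp(−0.13863·5) = 135.000 mg/L
C(47) = 0.585 + 1.258 + 2.852 + 6.551 + 11.340 + 31.735 + 82.702 + 135.000 = 272.023 mg/L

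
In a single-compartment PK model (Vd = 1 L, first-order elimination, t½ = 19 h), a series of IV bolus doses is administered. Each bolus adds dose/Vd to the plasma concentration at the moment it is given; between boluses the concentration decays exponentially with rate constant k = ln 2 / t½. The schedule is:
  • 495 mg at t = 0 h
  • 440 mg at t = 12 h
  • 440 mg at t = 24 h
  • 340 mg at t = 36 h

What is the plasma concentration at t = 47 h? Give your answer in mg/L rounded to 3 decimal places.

629.580 mg/L

k = ln 2 / 19 = 0.03648 per h
Dose 1 (495 mg at t=0 h): 495·exp(−0.03648·47) = 89.115 mg/L
Dose 2 (440 mg at t=12 h): 440·exp(−0.03648·35) = 122.722 mg/L
Dose 3 (440 mg at t=24 h): 440·exp(−0.03648·23) = 190.129 mg/L
Dose 4 (340 mg at t=36 h): 340·exp(−0.03648·11) = 227.614 mg/L
C(47) = 89.115 + 122.722 + 190.129 + 227.614 = 629.580 mg/L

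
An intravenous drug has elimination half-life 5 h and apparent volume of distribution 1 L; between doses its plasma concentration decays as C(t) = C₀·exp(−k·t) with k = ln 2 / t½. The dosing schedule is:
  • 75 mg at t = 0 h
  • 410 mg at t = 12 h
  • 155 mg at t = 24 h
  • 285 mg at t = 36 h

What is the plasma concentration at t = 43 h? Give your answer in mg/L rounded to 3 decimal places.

k = ln 2 / 5 = 0.13863 per h
Dose 1 (75 mg at t=0 h): 75·exp(−0.13863·43) = 0.193 mg/L
Dose 2 (410 mg at t=12 h): 410·exp(−0.13863·31) = 5.577 mg/L
Dose 3 (155 mg at t=24 h): 155·exp(−0.13863·19) = 11.128 mg/L
Dose 4 (285 mg at t=36 h): 285·exp(−0.13863·7) = 107.995 mg/L
C(43) = 0.193 + 5.577 + 11.128 + 107.995 = 124.893 mg/L

124.893 mg/L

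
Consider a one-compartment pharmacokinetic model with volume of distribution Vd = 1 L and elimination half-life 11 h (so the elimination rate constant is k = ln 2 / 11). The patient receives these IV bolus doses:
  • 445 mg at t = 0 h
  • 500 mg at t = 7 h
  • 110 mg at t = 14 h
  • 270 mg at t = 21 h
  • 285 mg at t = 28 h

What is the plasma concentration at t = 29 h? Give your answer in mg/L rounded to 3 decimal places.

670.004 mg/L

k = ln 2 / 11 = 0.06301 per h
Dose 1 (445 mg at t=0 h): 445·exp(−0.06301·29) = 71.571 mg/L
Dose 2 (500 mg at t=7 h): 500·exp(−0.06301·22) = 125.000 mg/L
Dose 3 (110 mg at t=14 h): 110·exp(−0.06301·15) = 42.746 mg/L
Dose 4 (270 mg at t=21 h): 270·exp(−0.06301·8) = 163.092 mg/L
Dose 5 (285 mg at t=28 h): 285·exp(−0.06301·1) = 267.595 mg/L
C(29) = 71.571 + 125.000 + 42.746 + 163.092 + 267.595 = 670.004 mg/L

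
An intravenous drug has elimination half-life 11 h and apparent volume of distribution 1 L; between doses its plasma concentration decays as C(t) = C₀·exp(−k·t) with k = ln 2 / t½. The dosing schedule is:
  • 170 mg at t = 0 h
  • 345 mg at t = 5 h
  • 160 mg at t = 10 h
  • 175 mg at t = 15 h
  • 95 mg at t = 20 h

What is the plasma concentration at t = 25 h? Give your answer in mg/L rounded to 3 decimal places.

k = ln 2 / 11 = 0.06301 per h
Dose 1 (170 mg at t=0 h): 170·exp(−0.06301·25) = 35.180 mg/L
Dose 2 (345 mg at t=5 h): 345·exp(−0.06301·20) = 97.834 mg/L
Dose 3 (160 mg at t=10 h): 160·exp(−0.06301·15) = 62.176 mg/L
Dose 4 (175 mg at t=15 h): 175·exp(−0.06301·10) = 93.191 mg/L
Dose 5 (95 mg at t=20 h): 95·exp(−0.06301·5) = 69.325 mg/L
C(25) = 35.180 + 97.834 + 62.176 + 93.191 + 69.325 = 357.707 mg/L

357.707 mg/L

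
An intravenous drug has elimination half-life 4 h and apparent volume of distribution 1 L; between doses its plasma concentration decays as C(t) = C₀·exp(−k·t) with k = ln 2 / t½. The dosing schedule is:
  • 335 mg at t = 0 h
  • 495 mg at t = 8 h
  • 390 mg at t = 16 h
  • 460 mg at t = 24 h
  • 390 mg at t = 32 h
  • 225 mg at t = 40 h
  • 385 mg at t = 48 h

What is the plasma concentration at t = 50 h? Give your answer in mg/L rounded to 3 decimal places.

335.806 mg/L

k = ln 2 / 4 = 0.17329 per h
Dose 1 (335 mg at t=0 h): 335·exp(−0.17329·50) = 0.058 mg/L
Dose 2 (495 mg at t=8 h): 495·exp(−0.17329·42) = 0.342 mg/L
Dose 3 (390 mg at t=16 h): 390·exp(−0.17329·34) = 1.077 mg/L
Dose 4 (460 mg at t=24 h): 460·exp(−0.17329·26) = 5.082 mg/L
Dose 5 (390 mg at t=32 h): 390·exp(−0.17329·18) = 17.236 mg/L
Dose 6 (225 mg at t=40 h): 225·exp(−0.17329·10) = 39.775 mg/L
Dose 7 (385 mg at t=48 h): 385·exp(−0.17329·2) = 272.236 mg/L
C(50) = 0.058 + 0.342 + 1.077 + 5.082 + 17.236 + 39.775 + 272.236 = 335.806 mg/L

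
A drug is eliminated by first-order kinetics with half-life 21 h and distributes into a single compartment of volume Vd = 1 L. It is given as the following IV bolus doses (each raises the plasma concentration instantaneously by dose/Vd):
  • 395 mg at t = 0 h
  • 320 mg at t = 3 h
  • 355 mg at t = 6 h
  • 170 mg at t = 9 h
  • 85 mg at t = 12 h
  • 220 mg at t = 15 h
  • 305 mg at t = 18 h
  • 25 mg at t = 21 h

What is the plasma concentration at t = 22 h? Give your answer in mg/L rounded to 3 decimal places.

k = ln 2 / 21 = 0.03301 per h
Dose 1 (395 mg at t=0 h): 395·exp(−0.03301·22) = 191.088 mg/L
Dose 2 (320 mg at t=3 h): 320·exp(−0.03301·19) = 170.919 mg/L
Dose 3 (355 mg at t=6 h): 355·exp(−0.03301·16) = 209.350 mg/L
Dose 4 (170 mg at t=9 h): 170·exp(−0.03301·13) = 110.687 mg/L
Dose 5 (85 mg at t=12 h): 85·exp(−0.03301·10) = 61.104 mg/L
Dose 6 (220 mg at t=15 h): 220·exp(−0.03301·7) = 174.614 mg/L
Dose 7 (305 mg at t=18 h): 305·exp(−0.03301·4) = 267.277 mg/L
Dose 8 (25 mg at t=21 h): 25·exp(−0.03301·1) = 24.188 mg/L
C(22) = 191.088 + 170.919 + 209.350 + 110.687 + 61.104 + 174.614 + 267.277 + 24.188 = 1209.226 mg/L

1209.226 mg/L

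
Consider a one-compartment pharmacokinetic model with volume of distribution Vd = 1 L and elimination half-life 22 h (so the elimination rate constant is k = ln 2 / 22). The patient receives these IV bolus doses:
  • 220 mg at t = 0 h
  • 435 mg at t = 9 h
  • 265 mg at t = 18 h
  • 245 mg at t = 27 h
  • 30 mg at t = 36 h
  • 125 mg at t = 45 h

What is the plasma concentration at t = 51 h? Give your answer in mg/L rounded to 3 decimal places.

490.819 mg/L

k = ln 2 / 22 = 0.03151 per h
Dose 1 (220 mg at t=0 h): 220·exp(−0.03151·51) = 44.114 mg/L
Dose 2 (435 mg at t=9 h): 435·exp(−0.03151·42) = 115.823 mg/L
Dose 3 (265 mg at t=18 h): 265·exp(−0.03151·33) = 93.692 mg/L
Dose 4 (245 mg at t=27 h): 245·exp(−0.03151·24) = 115.019 mg/L
Dose 5 (30 mg at t=36 h): 30·exp(−0.03151·15) = 18.701 mg/L
Dose 6 (125 mg at t=45 h): 125·exp(−0.03151·6) = 103.469 mg/L
C(51) = 44.114 + 115.823 + 93.692 + 115.019 + 18.701 + 103.469 = 490.819 mg/L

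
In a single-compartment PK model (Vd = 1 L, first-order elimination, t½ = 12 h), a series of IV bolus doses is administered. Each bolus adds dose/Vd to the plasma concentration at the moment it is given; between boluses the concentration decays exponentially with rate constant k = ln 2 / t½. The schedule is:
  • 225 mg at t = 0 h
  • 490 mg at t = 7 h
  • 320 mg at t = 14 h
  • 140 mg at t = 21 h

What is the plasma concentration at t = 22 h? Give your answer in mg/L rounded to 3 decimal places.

k = ln 2 / 12 = 0.05776 per h
Dose 1 (225 mg at t=0 h): 225·exp(−0.05776·22) = 63.138 mg/L
Dose 2 (490 mg at t=7 h): 490·exp(−0.05776·15) = 206.020 mg/L
Dose 3 (320 mg at t=14 h): 320·exp(−0.05776·8) = 201.587 mg/L
Dose 4 (140 mg at t=21 h): 140·exp(−0.05776·1) = 132.142 mg/L
C(22) = 63.138 + 206.020 + 201.587 + 132.142 = 602.888 mg/L

602.888 mg/L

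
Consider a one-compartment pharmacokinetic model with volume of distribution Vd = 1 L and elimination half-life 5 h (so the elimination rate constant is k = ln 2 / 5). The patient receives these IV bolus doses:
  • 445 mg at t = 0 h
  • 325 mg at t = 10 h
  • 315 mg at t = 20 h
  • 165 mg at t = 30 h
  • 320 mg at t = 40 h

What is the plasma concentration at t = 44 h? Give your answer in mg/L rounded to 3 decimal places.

k = ln 2 / 5 = 0.13863 per h
Dose 1 (445 mg at t=0 h): 445·exp(−0.13863·44) = 0.998 mg/L
Dose 2 (325 mg at t=10 h): 325·exp(−0.13863·34) = 2.917 mg/L
Dose 3 (315 mg at t=20 h): 315·exp(−0.13863·24) = 11.307 mg/L
Dose 4 (165 mg at t=30 h): 165·exp(−0.13863·14) = 23.692 mg/L
Dose 5 (320 mg at t=40 h): 320·exp(−0.13863·4) = 183.792 mg/L
C(44) = 0.998 + 2.917 + 11.307 + 23.692 + 183.792 = 222.706 mg/L

222.706 mg/L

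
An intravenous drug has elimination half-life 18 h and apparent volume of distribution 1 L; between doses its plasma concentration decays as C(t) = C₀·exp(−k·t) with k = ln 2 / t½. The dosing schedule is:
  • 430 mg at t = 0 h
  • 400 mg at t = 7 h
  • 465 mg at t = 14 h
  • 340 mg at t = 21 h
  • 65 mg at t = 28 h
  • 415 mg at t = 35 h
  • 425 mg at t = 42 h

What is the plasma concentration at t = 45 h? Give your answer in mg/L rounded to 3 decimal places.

1139.235 mg/L

k = ln 2 / 18 = 0.03851 per h
Dose 1 (430 mg at t=0 h): 430·exp(−0.03851·45) = 76.014 mg/L
Dose 2 (400 mg at t=7 h): 400·exp(−0.03851·38) = 92.587 mg/L
Dose 3 (465 mg at t=14 h): 465·exp(−0.03851·31) = 140.933 mg/L
Dose 4 (340 mg at t=21 h): 340·exp(−0.03851·24) = 134.929 mg/L
Dose 5 (65 mg at t=28 h): 65·exp(−0.03851·17) = 33.776 mg/L
Dose 6 (415 mg at t=35 h): 415·exp(−0.03851·10) = 282.364 mg/L
Dose 7 (425 mg at t=42 h): 425·exp(−0.03851·3) = 378.632 mg/L
C(45) = 76.014 + 92.587 + 140.933 + 134.929 + 33.776 + 282.364 + 378.632 = 1139.235 mg/L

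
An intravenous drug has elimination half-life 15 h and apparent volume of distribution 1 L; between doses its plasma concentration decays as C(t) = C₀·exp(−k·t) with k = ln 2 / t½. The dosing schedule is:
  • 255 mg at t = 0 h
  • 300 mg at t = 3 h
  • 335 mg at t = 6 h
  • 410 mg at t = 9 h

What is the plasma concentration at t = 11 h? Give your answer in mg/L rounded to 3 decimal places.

1000.369 mg/L

k = ln 2 / 15 = 0.04621 per h
Dose 1 (255 mg at t=0 h): 255·exp(−0.04621·11) = 153.386 mg/L
Dose 2 (300 mg at t=3 h): 300·exp(−0.04621·8) = 207.287 mg/L
Dose 3 (335 mg at t=6 h): 335·exp(−0.04621·5) = 265.890 mg/L
Dose 4 (410 mg at t=9 h): 410·exp(−0.04621·2) = 373.806 mg/L
C(11) = 153.386 + 207.287 + 265.890 + 373.806 = 1000.369 mg/L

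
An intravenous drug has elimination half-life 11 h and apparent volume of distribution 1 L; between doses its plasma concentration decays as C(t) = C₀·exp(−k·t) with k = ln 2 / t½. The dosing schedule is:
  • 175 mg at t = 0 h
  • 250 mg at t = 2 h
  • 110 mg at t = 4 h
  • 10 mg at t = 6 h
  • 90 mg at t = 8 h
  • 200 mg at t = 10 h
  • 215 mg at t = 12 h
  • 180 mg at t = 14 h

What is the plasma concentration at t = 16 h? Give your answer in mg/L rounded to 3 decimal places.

741.472 mg/L

k = ln 2 / 11 = 0.06301 per h
Dose 1 (175 mg at t=0 h): 175·exp(−0.06301·16) = 63.852 mg/L
Dose 2 (250 mg at t=2 h): 250·exp(−0.06301·14) = 103.469 mg/L
Dose 3 (110 mg at t=4 h): 110·exp(−0.06301·12) = 51.641 mg/L
Dose 4 (10 mg at t=6 h): 10·exp(−0.06301·10) = 5.325 mg/L
Dose 5 (90 mg at t=8 h): 90·exp(−0.06301·8) = 54.364 mg/L
Dose 6 (200 mg at t=10 h): 200·exp(−0.06301·6) = 137.035 mg/L
Dose 7 (215 mg at t=12 h): 215·exp(−0.06301·4) = 167.099 mg/L
Dose 8 (180 mg at t=14 h): 180·exp(−0.06301·2) = 158.686 mg/L
C(16) = 63.852 + 103.469 + 51.641 + 5.325 + 54.364 + 137.035 + 167.099 + 158.686 = 741.472 mg/L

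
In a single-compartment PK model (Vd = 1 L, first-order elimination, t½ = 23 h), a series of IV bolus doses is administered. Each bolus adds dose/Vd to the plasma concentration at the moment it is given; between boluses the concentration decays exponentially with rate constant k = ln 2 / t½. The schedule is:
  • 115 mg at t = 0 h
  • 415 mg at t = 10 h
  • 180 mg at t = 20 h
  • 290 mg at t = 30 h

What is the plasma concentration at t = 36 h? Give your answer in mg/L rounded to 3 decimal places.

581.591 mg/L

k = ln 2 / 23 = 0.03014 per h
Dose 1 (115 mg at t=0 h): 115·exp(−0.03014·36) = 38.862 mg/L
Dose 2 (415 mg at t=10 h): 415·exp(−0.03014·26) = 189.563 mg/L
Dose 3 (180 mg at t=20 h): 180·exp(−0.03014·16) = 111.137 mg/L
Dose 4 (290 mg at t=30 h): 290·exp(−0.03014·6) = 242.030 mg/L
C(36) = 38.862 + 189.563 + 111.137 + 242.030 = 581.591 mg/L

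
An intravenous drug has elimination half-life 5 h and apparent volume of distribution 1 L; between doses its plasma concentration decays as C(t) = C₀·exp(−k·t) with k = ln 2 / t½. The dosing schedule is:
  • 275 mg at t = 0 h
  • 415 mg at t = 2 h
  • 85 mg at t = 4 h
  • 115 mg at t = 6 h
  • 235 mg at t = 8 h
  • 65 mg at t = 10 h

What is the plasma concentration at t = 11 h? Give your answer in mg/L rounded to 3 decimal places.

480.365 mg/L

k = ln 2 / 5 = 0.13863 per h
Dose 1 (275 mg at t=0 h): 275·exp(−0.13863·11) = 59.850 mg/L
Dose 2 (415 mg at t=2 h): 415·exp(−0.13863·9) = 119.177 mg/L
Dose 3 (85 mg at t=4 h): 85·exp(−0.13863·7) = 32.209 mg/L
Dose 4 (115 mg at t=6 h): 115·exp(−0.13863·5) = 57.500 mg/L
Dose 5 (235 mg at t=8 h): 235·exp(−0.13863·3) = 155.042 mg/L
Dose 6 (65 mg at t=10 h): 65·exp(−0.13863·1) = 56.586 mg/L
C(11) = 59.850 + 119.177 + 32.209 + 57.500 + 155.042 + 56.586 = 480.365 mg/L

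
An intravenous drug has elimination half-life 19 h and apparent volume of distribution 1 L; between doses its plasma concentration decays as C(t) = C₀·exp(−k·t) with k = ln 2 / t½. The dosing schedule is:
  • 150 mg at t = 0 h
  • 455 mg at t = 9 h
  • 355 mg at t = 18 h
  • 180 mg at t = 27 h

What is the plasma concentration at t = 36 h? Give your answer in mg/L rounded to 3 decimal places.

523.971 mg/L

k = ln 2 / 19 = 0.03648 per h
Dose 1 (150 mg at t=0 h): 150·exp(−0.03648·36) = 40.338 mg/L
Dose 2 (455 mg at t=9 h): 455·exp(−0.03648·27) = 169.915 mg/L
Dose 3 (355 mg at t=18 h): 355·exp(−0.03648·18) = 184.095 mg/L
Dose 4 (180 mg at t=27 h): 180·exp(−0.03648·9) = 129.622 mg/L
C(36) = 40.338 + 169.915 + 184.095 + 129.622 = 523.971 mg/L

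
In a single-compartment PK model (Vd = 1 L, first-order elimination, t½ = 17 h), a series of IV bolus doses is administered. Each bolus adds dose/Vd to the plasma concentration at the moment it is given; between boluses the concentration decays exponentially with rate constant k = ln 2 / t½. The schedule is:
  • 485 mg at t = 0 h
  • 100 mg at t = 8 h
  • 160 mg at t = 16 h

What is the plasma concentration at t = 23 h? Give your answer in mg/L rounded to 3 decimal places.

364.395 mg/L

k = ln 2 / 17 = 0.04077 per h
Dose 1 (485 mg at t=0 h): 485·exp(−0.04077·23) = 189.874 mg/L
Dose 2 (100 mg at t=8 h): 100·exp(−0.04077·15) = 54.248 mg/L
Dose 3 (160 mg at t=16 h): 160·exp(−0.04077·7) = 120.273 mg/L
C(23) = 189.874 + 54.248 + 120.273 = 364.395 mg/L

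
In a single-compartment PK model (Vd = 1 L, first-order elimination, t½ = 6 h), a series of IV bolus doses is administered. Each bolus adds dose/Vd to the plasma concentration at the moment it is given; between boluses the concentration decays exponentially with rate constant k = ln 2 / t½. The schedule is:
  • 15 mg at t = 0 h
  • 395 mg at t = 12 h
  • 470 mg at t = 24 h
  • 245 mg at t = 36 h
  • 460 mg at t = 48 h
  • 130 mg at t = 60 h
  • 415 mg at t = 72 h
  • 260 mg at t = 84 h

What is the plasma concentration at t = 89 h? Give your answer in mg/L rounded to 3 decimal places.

k = ln 2 / 6 = 0.11552 per h
Dose 1 (15 mg at t=0 h): 15·exp(−0.11552·89) = 0.001 mg/L
Dose 2 (395 mg at t=12 h): 395·exp(−0.11552·77) = 0.054 mg/L
Dose 3 (470 mg at t=24 h): 470·exp(−0.11552·65) = 0.258 mg/L
Dose 4 (245 mg at t=36 h): 245·exp(−0.11552·53) = 0.537 mg/L
Dose 5 (460 mg at t=48 h): 460·exp(−0.11552·41) = 4.034 mg/L
Dose 6 (130 mg at t=60 h): 130·exp(−0.11552·29) = 4.560 mg/L
Dose 7 (415 mg at t=72 h): 415·exp(−0.11552·17) = 58.228 mg/L
Dose 8 (260 mg at t=84 h): 260·exp(−0.11552·5) = 145.920 mg/L
C(89) = 0.001 + 0.054 + 0.258 + 0.537 + 4.034 + 4.560 + 58.228 + 145.920 = 213.591 mg/L

213.591 mg/L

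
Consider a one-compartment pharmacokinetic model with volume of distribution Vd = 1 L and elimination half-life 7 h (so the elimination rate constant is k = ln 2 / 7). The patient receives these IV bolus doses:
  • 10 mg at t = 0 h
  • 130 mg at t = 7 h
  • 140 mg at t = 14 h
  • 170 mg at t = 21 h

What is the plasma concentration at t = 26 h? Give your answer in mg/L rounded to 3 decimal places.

166.852 mg/L

k = ln 2 / 7 = 0.09902 per h
Dose 1 (10 mg at t=0 h): 10·exp(−0.09902·26) = 0.762 mg/L
Dose 2 (130 mg at t=7 h): 130·exp(−0.09902·19) = 19.809 mg/L
Dose 3 (140 mg at t=14 h): 140·exp(−0.09902·12) = 42.665 mg/L
Dose 4 (170 mg at t=21 h): 170·exp(−0.09902·5) = 103.616 mg/L
C(26) = 0.762 + 19.809 + 42.665 + 103.616 = 166.852 mg/L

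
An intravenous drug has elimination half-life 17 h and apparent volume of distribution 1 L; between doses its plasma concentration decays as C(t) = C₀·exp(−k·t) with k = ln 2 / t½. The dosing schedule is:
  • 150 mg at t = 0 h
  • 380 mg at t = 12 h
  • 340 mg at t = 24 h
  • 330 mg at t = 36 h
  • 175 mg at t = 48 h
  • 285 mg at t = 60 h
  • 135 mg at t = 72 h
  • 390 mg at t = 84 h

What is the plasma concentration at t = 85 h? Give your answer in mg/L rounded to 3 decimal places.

k = ln 2 / 17 = 0.04077 per h
Dose 1 (150 mg at t=0 h): 150·exp(−0.04077·85) = 4.688 mg/L
Dose 2 (380 mg at t=12 h): 380·exp(−0.04077·73) = 19.370 mg/L
Dose 3 (340 mg at t=24 h): 340·exp(−0.04077·61) = 28.269 mg/L
Dose 4 (330 mg at t=36 h): 330·exp(−0.04077·49) = 44.755 mg/L
Dose 5 (175 mg at t=48 h): 175·exp(−0.04077·37) = 38.713 mg/L
Dose 6 (285 mg at t=60 h): 285·exp(−0.04077·25) = 102.838 mg/L
Dose 7 (135 mg at t=72 h): 135·exp(−0.04077·13) = 79.457 mg/L
Dose 8 (390 mg at t=84 h): 390·exp(−0.04077·1) = 374.418 mg/L
C(85) = 4.688 + 19.370 + 28.269 + 44.755 + 38.713 + 102.838 + 79.457 + 374.418 = 692.508 mg/L

692.508 mg/L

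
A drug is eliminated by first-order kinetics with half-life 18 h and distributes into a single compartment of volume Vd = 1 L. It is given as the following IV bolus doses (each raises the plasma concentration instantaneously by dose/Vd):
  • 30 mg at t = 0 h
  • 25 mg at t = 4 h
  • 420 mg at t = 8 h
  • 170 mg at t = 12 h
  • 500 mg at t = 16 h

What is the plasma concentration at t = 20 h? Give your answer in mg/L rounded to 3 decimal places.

k = ln 2 / 18 = 0.03851 per h
Dose 1 (30 mg at t=0 h): 30·exp(−0.03851·20) = 13.888 mg/L
Dose 2 (25 mg at t=4 h): 25·exp(−0.03851·16) = 13.501 mg/L
Dose 3 (420 mg at t=8 h): 420·exp(−0.03851·12) = 264.583 mg/L
Dose 4 (170 mg at t=12 h): 170·exp(−0.03851·8) = 124.927 mg/L
Dose 5 (500 mg at t=16 h): 500·exp(−0.03851·4) = 428.622 mg/L
C(20) = 13.888 + 13.501 + 264.583 + 124.927 + 428.622 = 845.522 mg/L

845.522 mg/L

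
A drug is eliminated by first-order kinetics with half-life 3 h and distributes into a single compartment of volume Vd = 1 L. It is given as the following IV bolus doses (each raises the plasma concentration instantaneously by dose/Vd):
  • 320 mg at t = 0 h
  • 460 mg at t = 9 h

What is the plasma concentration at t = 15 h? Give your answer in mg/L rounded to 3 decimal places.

125.000 mg/L

k = ln 2 / 3 = 0.23105 per h
Dose 1 (320 mg at t=0 h): 320·exp(−0.23105·15) = 10.000 mg/L
Dose 2 (460 mg at t=9 h): 460·exp(−0.23105·6) = 115.000 mg/L
C(15) = 10.000 + 115.000 = 125.000 mg/L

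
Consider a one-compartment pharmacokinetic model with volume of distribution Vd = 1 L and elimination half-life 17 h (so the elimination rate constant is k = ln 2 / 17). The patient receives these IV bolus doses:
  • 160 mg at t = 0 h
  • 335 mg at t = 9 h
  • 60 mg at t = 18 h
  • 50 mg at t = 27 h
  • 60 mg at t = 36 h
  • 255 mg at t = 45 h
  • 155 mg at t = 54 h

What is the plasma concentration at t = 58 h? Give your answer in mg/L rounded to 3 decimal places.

392.566 mg/L

k = ln 2 / 17 = 0.04077 per h
Dose 1 (160 mg at t=0 h): 160·exp(−0.04077·58) = 15.034 mg/L
Dose 2 (335 mg at t=9 h): 335·exp(−0.04077·49) = 45.433 mg/L
Dose 3 (60 mg at t=18 h): 60·exp(−0.04077·40) = 11.745 mg/L
Dose 4 (50 mg at t=27 h): 50·exp(−0.04077·31) = 14.126 mg/L
Dose 5 (60 mg at t=36 h): 60·exp(−0.04077·22) = 24.467 mg/L
Dose 6 (255 mg at t=45 h): 255·exp(−0.04077·13) = 150.086 mg/L
Dose 7 (155 mg at t=54 h): 155·exp(−0.04077·4) = 131.674 mg/L
C(58) = 15.034 + 45.433 + 11.745 + 14.126 + 24.467 + 150.086 + 131.674 = 392.566 mg/L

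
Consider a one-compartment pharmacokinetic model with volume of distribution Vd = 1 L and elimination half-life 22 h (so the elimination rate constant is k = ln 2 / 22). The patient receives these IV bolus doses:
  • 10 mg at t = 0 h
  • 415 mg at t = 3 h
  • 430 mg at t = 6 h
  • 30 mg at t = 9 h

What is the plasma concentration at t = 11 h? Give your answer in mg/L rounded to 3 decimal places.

725.105 mg/L

k = ln 2 / 22 = 0.03151 per h
Dose 1 (10 mg at t=0 h): 10·exp(−0.03151·11) = 7.071 mg/L
Dose 2 (415 mg at t=3 h): 415·exp(−0.03151·8) = 322.539 mg/L
Dose 3 (430 mg at t=6 h): 430·exp(−0.03151·5) = 367.327 mg/L
Dose 4 (30 mg at t=9 h): 30·exp(−0.03151·2) = 28.168 mg/L
C(11) = 7.071 + 322.539 + 367.327 + 28.168 = 725.105 mg/L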